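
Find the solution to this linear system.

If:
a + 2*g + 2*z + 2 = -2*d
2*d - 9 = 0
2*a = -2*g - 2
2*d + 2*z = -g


Then:
No Solution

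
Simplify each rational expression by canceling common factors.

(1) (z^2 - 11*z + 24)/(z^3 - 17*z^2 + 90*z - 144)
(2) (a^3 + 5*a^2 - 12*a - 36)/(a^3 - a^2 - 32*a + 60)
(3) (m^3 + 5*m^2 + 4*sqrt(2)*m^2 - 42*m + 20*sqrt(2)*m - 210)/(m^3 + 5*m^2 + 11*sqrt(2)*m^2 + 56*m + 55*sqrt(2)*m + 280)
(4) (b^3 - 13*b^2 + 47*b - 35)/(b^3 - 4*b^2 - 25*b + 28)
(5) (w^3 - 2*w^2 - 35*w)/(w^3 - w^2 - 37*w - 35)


(1) = 1/(z - 6)
(2) = (a^2 - a - 6)/(a^2 - 7*a + 10)
(3) = (m - 3*sqrt(2))/(m + 4*sqrt(2))
(4) = (b - 5)/(b + 4)
(5) = w/(w + 1)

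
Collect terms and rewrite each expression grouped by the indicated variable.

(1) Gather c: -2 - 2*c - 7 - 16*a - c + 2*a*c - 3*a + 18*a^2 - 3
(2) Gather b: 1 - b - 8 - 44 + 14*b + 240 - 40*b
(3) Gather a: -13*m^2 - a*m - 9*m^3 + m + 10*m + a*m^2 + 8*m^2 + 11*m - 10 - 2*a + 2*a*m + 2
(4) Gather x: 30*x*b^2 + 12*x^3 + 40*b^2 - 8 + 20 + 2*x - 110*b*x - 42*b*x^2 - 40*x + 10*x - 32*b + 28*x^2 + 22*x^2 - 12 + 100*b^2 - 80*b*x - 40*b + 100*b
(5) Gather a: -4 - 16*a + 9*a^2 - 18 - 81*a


(1) = 18*a^2 - 19*a + c*(2*a - 3) - 12
(2) = 189 - 27*b
(3) = a*(m^2 + m - 2) - 9*m^3 - 5*m^2 + 22*m - 8
(4) = 140*b^2 + 28*b + 12*x^3 + x^2*(50 - 42*b) + x*(30*b^2 - 190*b - 28)
(5) = 9*a^2 - 97*a - 22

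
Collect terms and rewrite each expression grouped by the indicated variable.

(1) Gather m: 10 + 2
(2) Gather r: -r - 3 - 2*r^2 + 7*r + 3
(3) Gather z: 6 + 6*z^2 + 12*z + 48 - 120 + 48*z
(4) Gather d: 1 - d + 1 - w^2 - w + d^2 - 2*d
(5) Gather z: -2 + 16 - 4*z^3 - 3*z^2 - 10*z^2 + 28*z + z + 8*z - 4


(1) = 12
(2) = -2*r^2 + 6*r
(3) = 6*z^2 + 60*z - 66
(4) = d^2 - 3*d - w^2 - w + 2
(5) = -4*z^3 - 13*z^2 + 37*z + 10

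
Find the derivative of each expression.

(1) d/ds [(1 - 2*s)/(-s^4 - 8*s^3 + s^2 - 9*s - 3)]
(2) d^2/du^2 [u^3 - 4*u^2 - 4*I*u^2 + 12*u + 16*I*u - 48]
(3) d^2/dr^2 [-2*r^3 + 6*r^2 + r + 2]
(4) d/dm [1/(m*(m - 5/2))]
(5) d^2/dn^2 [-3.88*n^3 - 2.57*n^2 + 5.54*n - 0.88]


(1) = (2*s^4 + 16*s^3 - 2*s^2 + 18*s - (2*s - 1)*(4*s^3 + 24*s^2 - 2*s + 9) + 6)/(s^4 + 8*s^3 - s^2 + 9*s + 3)^2
(2) = 6*u - 8 - 8*I
(3) = 12 - 12*r
(4) = 2*(5 - 4*m)/(m^2*(4*m^2 - 20*m + 25))
(5) = -23.28*n - 5.14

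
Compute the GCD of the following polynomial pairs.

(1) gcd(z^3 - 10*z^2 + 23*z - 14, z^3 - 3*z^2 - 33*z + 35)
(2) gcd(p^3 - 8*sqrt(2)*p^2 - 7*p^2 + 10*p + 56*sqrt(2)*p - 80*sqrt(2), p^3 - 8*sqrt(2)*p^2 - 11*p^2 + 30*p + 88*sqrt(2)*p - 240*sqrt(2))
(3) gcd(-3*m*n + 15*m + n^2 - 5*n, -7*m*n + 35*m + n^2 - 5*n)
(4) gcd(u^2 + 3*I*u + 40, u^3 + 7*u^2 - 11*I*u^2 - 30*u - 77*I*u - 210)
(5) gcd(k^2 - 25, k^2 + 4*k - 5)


(1) = z^2 - 8*z + 7
(2) = p^2 + p*(-8*sqrt(2) - 5) + 40*sqrt(2)
(3) = gcd((-3*m + n)*(n - 5), (-7*m + n)*(n - 5)) = n - 5
(4) = u - 5*I
(5) = k + 5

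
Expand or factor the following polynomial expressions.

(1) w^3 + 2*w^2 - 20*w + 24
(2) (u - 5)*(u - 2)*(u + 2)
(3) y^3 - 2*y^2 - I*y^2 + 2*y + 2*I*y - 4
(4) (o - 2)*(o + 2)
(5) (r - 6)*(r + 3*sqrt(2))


(1) = (w - 2)^2*(w + 6)
(2) = u^3 - 5*u^2 - 4*u + 20
(3) = (y - 2)*(y - 2*I)*(y + I)
(4) = o^2 - 4
(5) = r^2 - 6*r + 3*sqrt(2)*r - 18*sqrt(2)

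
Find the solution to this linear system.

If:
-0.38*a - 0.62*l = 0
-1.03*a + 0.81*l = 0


Then:
a = 0.00
l = 0.00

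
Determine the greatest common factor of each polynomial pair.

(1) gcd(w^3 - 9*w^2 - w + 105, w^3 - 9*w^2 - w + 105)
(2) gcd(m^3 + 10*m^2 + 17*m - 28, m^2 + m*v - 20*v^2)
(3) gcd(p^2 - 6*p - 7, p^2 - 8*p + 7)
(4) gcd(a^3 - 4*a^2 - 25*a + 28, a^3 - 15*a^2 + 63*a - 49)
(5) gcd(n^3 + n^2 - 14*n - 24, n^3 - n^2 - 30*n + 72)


(1) = gcd((w - 7)*(w - 5)*(w + 3), (w - 7)*(w - 5)*(w + 3)) = w^3 - 9*w^2 - w + 105
(2) = gcd((m - 1)*(m + 4)*(m + 7), (m - 4*v)*(m + 5*v)) = 1
(3) = p - 7
(4) = a^2 - 8*a + 7
(5) = gcd((n - 4)*(n + 2)*(n + 3), (n - 4)*(n - 3)*(n + 6)) = n - 4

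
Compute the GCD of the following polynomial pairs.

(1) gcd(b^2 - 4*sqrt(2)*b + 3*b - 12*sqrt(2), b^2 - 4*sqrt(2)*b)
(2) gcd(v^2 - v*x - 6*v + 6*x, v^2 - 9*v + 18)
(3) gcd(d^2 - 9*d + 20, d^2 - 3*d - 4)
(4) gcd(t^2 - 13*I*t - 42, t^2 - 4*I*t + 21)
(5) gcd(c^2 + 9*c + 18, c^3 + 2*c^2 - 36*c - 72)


(1) = gcd((b + 3)*(b - 4*sqrt(2)), b*(b - 4*sqrt(2))) = b - 4*sqrt(2)
(2) = v - 6
(3) = d - 4
(4) = gcd((t - 7*I)*(t - 6*I), (t - 7*I)*(t + 3*I)) = t - 7*I
(5) = c + 6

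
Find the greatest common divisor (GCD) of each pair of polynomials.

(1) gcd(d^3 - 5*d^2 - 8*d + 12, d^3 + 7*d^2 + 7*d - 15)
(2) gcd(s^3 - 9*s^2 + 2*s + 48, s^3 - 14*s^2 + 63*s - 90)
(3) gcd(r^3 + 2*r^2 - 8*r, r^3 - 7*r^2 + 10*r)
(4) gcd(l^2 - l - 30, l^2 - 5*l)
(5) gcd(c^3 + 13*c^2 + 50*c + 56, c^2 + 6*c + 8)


(1) = d - 1
(2) = gcd((s - 8)*(s - 3)*(s + 2), (s - 6)*(s - 5)*(s - 3)) = s - 3
(3) = r^2 - 2*r
(4) = gcd((l - 6)*(l + 5), l*(l - 5)) = 1
(5) = gcd((c + 2)*(c + 4)*(c + 7), (c + 2)*(c + 4)) = c^2 + 6*c + 8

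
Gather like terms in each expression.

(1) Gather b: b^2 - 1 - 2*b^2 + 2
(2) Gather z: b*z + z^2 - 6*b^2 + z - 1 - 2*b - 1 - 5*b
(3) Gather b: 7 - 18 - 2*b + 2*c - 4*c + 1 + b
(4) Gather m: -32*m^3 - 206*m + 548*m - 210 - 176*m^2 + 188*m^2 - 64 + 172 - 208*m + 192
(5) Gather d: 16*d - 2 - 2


(1) = 1 - b^2
(2) = -6*b^2 - 7*b + z^2 + z*(b + 1) - 2
(3) = -b - 2*c - 10
(4) = -32*m^3 + 12*m^2 + 134*m + 90
(5) = 16*d - 4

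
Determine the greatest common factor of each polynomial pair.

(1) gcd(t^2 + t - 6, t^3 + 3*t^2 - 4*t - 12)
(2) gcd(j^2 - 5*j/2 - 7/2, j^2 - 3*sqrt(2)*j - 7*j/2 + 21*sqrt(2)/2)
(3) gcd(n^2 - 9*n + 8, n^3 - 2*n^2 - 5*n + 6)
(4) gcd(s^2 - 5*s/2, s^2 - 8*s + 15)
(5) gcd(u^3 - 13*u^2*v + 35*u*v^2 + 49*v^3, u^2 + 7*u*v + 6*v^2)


(1) = gcd((t - 2)*(t + 3), (t - 2)*(t + 2)*(t + 3)) = t^2 + t - 6
(2) = gcd((j - 7/2)*(j + 1), (j - 7/2)*(j - 3*sqrt(2))) = j - 7/2
(3) = gcd((n - 8)*(n - 1), (n - 3)*(n - 1)*(n + 2)) = n - 1
(4) = gcd(s*(s - 5/2), (s - 5)*(s - 3)) = 1
(5) = gcd((u - 7*v)^2*(u + v), (u + v)*(u + 6*v)) = u + v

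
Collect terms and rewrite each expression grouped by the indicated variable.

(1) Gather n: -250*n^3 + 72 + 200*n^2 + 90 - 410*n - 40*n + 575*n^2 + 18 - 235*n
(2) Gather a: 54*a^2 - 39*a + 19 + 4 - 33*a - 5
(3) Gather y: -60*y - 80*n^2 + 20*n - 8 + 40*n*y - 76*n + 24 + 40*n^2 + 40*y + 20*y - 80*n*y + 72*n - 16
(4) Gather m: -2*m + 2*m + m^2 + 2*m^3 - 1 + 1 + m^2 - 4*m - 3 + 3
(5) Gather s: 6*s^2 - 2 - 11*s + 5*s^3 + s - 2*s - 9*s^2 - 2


(1) = -250*n^3 + 775*n^2 - 685*n + 180
(2) = 54*a^2 - 72*a + 18
(3) = -40*n^2 - 40*n*y + 16*n
(4) = 2*m^3 + 2*m^2 - 4*m
(5) = 5*s^3 - 3*s^2 - 12*s - 4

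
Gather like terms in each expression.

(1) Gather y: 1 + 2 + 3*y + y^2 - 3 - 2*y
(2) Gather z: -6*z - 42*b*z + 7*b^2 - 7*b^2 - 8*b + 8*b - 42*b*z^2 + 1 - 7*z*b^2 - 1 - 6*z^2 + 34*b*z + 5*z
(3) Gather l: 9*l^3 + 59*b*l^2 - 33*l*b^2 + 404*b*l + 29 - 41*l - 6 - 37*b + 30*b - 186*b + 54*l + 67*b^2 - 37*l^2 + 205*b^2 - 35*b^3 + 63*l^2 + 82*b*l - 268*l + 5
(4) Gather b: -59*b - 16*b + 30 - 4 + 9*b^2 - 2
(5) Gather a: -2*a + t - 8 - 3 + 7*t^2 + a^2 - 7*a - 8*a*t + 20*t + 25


(1) = y^2 + y
(2) = z^2*(-42*b - 6) + z*(-7*b^2 - 8*b - 1)
(3) = -35*b^3 + 272*b^2 - 193*b + 9*l^3 + l^2*(59*b + 26) + l*(-33*b^2 + 486*b - 255) + 28
(4) = 9*b^2 - 75*b + 24
(5) = a^2 + a*(-8*t - 9) + 7*t^2 + 21*t + 14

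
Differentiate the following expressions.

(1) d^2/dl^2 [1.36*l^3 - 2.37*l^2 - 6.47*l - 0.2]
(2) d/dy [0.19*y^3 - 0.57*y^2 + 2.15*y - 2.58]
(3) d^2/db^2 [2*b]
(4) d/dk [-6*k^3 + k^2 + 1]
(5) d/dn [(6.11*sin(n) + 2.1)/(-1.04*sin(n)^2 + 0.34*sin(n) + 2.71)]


(1) = 8.16*l - 4.74
(2) = 0.57*y^2 - 1.14*y + 2.15
(3) = 0
(4) = 2*k*(1 - 9*k)
(5) = (6.3544*sin(n)^2 + 4.368*sin(n) + 15.8441)*cos(n)/(1.0816*sin(n)^4 - 0.7072*sin(n)^3 - 5.5212*sin(n)^2 + 1.8428*sin(n) + 7.3441)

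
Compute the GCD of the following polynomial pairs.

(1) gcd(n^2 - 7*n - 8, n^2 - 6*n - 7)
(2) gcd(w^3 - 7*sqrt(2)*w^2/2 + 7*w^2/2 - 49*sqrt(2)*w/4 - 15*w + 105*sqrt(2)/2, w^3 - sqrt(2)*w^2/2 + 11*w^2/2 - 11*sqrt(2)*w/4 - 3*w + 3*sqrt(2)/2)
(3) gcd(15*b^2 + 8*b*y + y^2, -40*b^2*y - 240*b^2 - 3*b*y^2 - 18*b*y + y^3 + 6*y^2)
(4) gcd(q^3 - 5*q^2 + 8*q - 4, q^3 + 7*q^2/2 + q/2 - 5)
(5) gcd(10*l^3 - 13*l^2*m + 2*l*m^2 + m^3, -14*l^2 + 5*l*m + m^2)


(1) = gcd((n - 8)*(n + 1), (n - 7)*(n + 1)) = n + 1
(2) = gcd((w - 5/2)*(w + 6)*(w - 7*sqrt(2)/2), (w - 1/2)*(w + 6)*(w - sqrt(2)/2)) = w + 6
(3) = 5*b + y
(4) = q - 1
(5) = 2*l - m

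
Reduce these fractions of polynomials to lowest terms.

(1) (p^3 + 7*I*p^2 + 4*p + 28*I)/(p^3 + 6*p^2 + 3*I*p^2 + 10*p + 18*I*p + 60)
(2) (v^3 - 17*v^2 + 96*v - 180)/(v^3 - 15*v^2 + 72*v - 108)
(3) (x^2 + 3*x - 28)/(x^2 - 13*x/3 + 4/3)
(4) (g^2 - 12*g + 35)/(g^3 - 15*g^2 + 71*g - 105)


(1) = (p^2 + 9*I*p - 14)/(p^2 + p*(6 + 5*I) + 30*I)
(2) = (v - 5)/(v - 3)
(3) = (3*x + 21)/(3*x - 1)
(4) = 1/(g - 3)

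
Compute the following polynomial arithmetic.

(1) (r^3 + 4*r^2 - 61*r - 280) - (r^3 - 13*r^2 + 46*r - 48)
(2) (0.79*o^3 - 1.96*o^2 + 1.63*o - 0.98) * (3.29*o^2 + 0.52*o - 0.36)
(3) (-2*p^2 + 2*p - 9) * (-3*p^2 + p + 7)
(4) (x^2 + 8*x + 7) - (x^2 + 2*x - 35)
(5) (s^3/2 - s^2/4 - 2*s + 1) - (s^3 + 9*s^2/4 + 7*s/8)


(1) = 17*r^2 - 107*r - 232
(2) = 2.5991*o^5 - 6.0376*o^4 + 4.0591*o^3 - 1.671*o^2 - 1.0964*o + 0.3528
(3) = 6*p^4 - 8*p^3 + 15*p^2 + 5*p - 63
(4) = 6*x + 42
(5) = -s^3/2 - 5*s^2/2 - 23*s/8 + 1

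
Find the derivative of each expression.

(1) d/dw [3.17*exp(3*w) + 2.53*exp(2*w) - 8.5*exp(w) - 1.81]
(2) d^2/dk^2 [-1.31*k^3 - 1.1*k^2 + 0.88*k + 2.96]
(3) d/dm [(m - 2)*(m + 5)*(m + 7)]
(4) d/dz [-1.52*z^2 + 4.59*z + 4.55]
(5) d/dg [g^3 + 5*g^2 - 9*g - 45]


(1) = (9.51*exp(2*w) + 5.06*exp(w) - 8.5)*exp(w)
(2) = -7.86*k - 2.2
(3) = 3*m^2 + 20*m + 11
(4) = 4.59 - 3.04*z
(5) = 3*g^2 + 10*g - 9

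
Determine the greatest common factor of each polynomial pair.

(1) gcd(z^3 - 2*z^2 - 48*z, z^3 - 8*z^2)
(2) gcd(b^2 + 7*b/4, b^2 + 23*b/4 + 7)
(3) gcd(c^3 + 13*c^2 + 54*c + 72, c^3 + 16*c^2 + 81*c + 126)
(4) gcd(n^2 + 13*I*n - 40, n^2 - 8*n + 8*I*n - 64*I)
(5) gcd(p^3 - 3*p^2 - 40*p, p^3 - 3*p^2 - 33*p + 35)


(1) = z^2 - 8*z
(2) = gcd(b*(b + 7/4), (b + 7/4)*(b + 4)) = b + 7/4
(3) = c^2 + 9*c + 18
(4) = gcd((n + 5*I)*(n + 8*I), (n - 8)*(n + 8*I)) = n + 8*I
(5) = p + 5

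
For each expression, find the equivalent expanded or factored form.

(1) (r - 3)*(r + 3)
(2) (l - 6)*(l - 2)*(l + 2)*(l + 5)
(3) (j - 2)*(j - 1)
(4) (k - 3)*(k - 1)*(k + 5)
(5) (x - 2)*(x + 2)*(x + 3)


(1) = r^2 - 9
(2) = l^4 - l^3 - 34*l^2 + 4*l + 120
(3) = j^2 - 3*j + 2
(4) = k^3 + k^2 - 17*k + 15
(5) = x^3 + 3*x^2 - 4*x - 12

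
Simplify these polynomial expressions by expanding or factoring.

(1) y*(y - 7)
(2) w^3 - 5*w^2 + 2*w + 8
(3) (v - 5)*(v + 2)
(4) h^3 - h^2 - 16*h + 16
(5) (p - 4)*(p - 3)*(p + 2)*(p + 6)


(1) = y^2 - 7*y
(2) = (w - 4)*(w - 2)*(w + 1)
(3) = v^2 - 3*v - 10
(4) = (h - 4)*(h - 1)*(h + 4)
(5) = p^4 + p^3 - 32*p^2 + 12*p + 144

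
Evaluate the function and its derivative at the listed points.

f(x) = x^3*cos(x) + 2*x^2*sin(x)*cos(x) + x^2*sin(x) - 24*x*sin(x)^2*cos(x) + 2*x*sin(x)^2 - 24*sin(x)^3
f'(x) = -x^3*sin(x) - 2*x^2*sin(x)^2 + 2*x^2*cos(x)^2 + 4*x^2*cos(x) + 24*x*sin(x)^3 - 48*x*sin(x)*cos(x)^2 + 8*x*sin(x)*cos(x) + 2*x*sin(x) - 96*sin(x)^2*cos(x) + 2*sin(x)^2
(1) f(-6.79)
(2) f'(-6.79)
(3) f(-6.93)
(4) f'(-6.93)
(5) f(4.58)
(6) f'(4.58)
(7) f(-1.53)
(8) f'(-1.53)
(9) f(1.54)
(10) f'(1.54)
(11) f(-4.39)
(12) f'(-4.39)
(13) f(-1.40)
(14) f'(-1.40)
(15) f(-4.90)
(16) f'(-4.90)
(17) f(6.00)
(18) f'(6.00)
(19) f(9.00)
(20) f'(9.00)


(1) = -302.09
(2) = -33.91
(3) = -292.30
(4) = -104.33
(5) = 18.65
(6) = -49.47
(7) = 19.70
(8) = 30.29
(9) = -19.40
(10) = 31.25
(11) = -24.91
(12) = -13.43
(13) = 22.74
(14) = 15.91
(15) = -0.60
(16) = -46.82
(17) = 168.69
(18) = 307.15
(19) = -656.86
(20) = -625.77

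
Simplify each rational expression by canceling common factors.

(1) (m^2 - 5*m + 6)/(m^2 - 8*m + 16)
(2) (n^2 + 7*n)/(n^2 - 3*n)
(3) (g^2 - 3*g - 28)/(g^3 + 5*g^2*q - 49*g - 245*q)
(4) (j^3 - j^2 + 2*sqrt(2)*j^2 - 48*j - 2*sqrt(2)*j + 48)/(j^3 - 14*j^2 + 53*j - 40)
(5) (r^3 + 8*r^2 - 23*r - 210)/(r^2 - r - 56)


(1) = (m^2 - 5*m + 6)/(m^2 - 8*m + 16)
(2) = (n + 7)/(n - 3)
(3) = (g + 4)/(g^2 + 5*g*q + 7*g + 35*q)
(4) = (j^2 + 2*sqrt(2)*j - 48)/(j^2 - 13*j + 40)
(5) = (r^2 + r - 30)/(r - 8)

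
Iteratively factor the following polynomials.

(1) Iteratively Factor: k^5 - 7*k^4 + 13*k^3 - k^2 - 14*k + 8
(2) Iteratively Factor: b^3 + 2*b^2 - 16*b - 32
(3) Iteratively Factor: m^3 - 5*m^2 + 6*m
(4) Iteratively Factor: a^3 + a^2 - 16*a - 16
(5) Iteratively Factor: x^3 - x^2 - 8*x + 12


(1) = (k + 1)*(k^4 - 8*k^3 + 21*k^2 - 22*k + 8) = (k - 1)*(k + 1)*(k^3 - 7*k^2 + 14*k - 8) = (k - 4)*(k - 1)*(k + 1)*(k^2 - 3*k + 2) = (k - 4)*(k - 1)^2*(k + 1)*(k - 2)
(2) = (b - 4)*(b^2 + 6*b + 8) = (b - 4)*(b + 4)*(b + 2)
(3) = (m - 3)*(m^2 - 2*m) = m*(m - 3)*(m - 2)
(4) = (a + 4)*(a^2 - 3*a - 4) = (a - 4)*(a + 4)*(a + 1)
(5) = (x + 3)*(x^2 - 4*x + 4) = (x - 2)*(x + 3)*(x - 2)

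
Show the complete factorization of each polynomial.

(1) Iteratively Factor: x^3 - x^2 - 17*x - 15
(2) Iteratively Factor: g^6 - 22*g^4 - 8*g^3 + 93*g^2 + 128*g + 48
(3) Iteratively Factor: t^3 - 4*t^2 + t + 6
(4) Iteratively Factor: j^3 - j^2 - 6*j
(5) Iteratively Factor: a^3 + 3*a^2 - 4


(1) = (x + 3)*(x^2 - 4*x - 5) = (x - 5)*(x + 3)*(x + 1)
(2) = (g + 1)*(g^5 - g^4 - 21*g^3 + 13*g^2 + 80*g + 48) = (g - 4)*(g + 1)*(g^4 + 3*g^3 - 9*g^2 - 23*g - 12) = (g - 4)*(g + 1)^2*(g^3 + 2*g^2 - 11*g - 12) = (g - 4)*(g + 1)^2*(g + 4)*(g^2 - 2*g - 3) = (g - 4)*(g - 3)*(g + 1)^2*(g + 4)*(g + 1)
(3) = (t - 2)*(t^2 - 2*t - 3) = (t - 3)*(t - 2)*(t + 1)
(4) = (j)*(j^2 - j - 6) = j*(j + 2)*(j - 3)
(5) = (a + 2)*(a^2 + a - 2) = (a - 1)*(a + 2)*(a + 2)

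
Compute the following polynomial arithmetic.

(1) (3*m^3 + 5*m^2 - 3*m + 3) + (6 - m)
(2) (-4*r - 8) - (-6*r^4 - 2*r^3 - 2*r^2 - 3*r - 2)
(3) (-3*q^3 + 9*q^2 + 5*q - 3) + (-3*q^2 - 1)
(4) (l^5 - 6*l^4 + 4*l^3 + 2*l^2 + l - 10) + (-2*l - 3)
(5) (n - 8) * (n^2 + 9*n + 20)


(1) = 3*m^3 + 5*m^2 - 4*m + 9
(2) = 6*r^4 + 2*r^3 + 2*r^2 - r - 6
(3) = -3*q^3 + 6*q^2 + 5*q - 4
(4) = l^5 - 6*l^4 + 4*l^3 + 2*l^2 - l - 13
(5) = n^3 + n^2 - 52*n - 160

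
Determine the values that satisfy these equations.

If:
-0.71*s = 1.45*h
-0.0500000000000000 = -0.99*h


Then:
h = 0.05
s = -0.10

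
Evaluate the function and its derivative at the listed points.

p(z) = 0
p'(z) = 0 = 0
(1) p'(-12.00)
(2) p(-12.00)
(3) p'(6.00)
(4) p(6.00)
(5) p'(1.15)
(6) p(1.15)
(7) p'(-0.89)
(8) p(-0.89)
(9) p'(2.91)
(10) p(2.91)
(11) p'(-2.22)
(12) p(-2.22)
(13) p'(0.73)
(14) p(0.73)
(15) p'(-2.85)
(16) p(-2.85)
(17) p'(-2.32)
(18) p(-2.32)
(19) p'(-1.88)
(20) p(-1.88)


(1) = 0.00
(2) = 0.00
(3) = 0.00
(4) = 0.00
(5) = 0.00
(6) = 0.00
(7) = 0.00
(8) = 0.00
(9) = 0.00
(10) = 0.00
(11) = 0.00
(12) = 0.00
(13) = 0.00
(14) = 0.00
(15) = 0.00
(16) = 0.00
(17) = 0.00
(18) = 0.00
(19) = 0.00
(20) = 0.00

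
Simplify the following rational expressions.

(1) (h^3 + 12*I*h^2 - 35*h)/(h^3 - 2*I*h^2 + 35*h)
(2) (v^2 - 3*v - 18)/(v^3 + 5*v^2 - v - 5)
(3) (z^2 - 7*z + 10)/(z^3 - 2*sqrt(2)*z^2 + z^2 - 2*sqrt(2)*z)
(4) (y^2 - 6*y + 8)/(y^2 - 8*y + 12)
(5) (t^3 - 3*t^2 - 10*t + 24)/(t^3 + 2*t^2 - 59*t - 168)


(1) = (h + 7*I)/(h - 7*I)
(2) = (v^2 - 3*v - 18)/(v^3 + 5*v^2 - v - 5)
(3) = (z^2 - 7*z + 10)/(z^3 + z^2*(1 - 2*sqrt(2)) - 2*sqrt(2)*z)
(4) = (y - 4)/(y - 6)
(5) = (t^2 - 6*t + 8)/(t^2 - t - 56)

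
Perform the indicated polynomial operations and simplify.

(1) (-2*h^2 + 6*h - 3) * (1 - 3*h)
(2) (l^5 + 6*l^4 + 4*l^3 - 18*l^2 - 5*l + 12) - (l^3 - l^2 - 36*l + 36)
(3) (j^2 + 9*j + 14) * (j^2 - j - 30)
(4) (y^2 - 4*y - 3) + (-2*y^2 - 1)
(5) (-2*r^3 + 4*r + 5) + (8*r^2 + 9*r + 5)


(1) = 6*h^3 - 20*h^2 + 15*h - 3
(2) = l^5 + 6*l^4 + 3*l^3 - 17*l^2 + 31*l - 24
(3) = j^4 + 8*j^3 - 25*j^2 - 284*j - 420
(4) = -y^2 - 4*y - 4
(5) = -2*r^3 + 8*r^2 + 13*r + 10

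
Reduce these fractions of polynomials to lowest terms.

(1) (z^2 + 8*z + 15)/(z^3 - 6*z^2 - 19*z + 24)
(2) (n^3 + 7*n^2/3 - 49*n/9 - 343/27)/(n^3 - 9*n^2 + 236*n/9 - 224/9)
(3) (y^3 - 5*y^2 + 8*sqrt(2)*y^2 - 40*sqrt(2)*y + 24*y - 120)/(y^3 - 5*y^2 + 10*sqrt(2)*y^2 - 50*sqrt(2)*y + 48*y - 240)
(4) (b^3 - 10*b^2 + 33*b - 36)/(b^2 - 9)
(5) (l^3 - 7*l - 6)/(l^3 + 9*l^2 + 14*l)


(1) = (z + 5)/(z^2 - 9*z + 8)
(2) = (9*n^2 + 42*n + 49)/(9*n^2 - 60*n + 96)
(3) = (y + 2*sqrt(2))/(y + 4*sqrt(2))
(4) = (b^2 - 7*b + 12)/(b + 3)
(5) = (l^2 - 2*l - 3)/(l^2 + 7*l)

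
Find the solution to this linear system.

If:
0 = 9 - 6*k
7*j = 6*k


Then:
j = 9/7
k = 3/2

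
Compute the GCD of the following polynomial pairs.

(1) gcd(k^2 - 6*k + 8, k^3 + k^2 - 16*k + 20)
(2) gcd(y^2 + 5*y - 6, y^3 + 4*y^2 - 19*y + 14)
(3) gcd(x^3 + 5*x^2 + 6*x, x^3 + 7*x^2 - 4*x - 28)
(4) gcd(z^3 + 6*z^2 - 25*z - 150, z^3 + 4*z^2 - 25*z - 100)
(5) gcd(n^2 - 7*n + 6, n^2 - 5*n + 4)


(1) = k - 2
(2) = y - 1
(3) = x + 2
(4) = gcd((z - 5)*(z + 5)*(z + 6), (z - 5)*(z + 4)*(z + 5)) = z^2 - 25
(5) = gcd((n - 6)*(n - 1), (n - 4)*(n - 1)) = n - 1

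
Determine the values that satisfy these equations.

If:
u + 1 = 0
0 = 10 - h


Then:
h = 10
u = -1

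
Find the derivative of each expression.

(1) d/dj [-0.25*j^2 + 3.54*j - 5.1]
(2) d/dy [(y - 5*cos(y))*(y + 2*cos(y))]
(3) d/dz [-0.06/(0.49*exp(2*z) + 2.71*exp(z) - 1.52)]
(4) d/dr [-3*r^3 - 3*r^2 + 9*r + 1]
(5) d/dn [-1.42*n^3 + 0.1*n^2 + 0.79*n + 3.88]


(1) = 3.54 - 0.5*j
(2) = 3*y*sin(y) + 2*y + 10*sin(2*y) - 3*cos(y)
(3) = (0.0588*exp(z) + 0.1626)*exp(z)/(0.49*exp(2*z) + 2.71*exp(z) - 1.52)^2
(4) = -9*r^2 - 6*r + 9
(5) = -4.26*n^2 + 0.2*n + 0.79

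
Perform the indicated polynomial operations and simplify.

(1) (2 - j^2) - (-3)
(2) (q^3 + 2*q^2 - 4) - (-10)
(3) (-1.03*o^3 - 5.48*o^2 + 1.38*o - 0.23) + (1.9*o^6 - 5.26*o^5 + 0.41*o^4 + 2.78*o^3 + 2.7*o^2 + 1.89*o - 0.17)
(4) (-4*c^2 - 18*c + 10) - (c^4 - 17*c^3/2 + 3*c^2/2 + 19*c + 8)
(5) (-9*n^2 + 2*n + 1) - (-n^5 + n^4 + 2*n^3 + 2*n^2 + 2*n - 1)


(1) = 5 - j^2
(2) = q^3 + 2*q^2 + 6
(3) = 1.9*o^6 - 5.26*o^5 + 0.41*o^4 + 1.75*o^3 - 2.78*o^2 + 3.27*o - 0.4
(4) = -c^4 + 17*c^3/2 - 11*c^2/2 - 37*c + 2
(5) = n^5 - n^4 - 2*n^3 - 11*n^2 + 2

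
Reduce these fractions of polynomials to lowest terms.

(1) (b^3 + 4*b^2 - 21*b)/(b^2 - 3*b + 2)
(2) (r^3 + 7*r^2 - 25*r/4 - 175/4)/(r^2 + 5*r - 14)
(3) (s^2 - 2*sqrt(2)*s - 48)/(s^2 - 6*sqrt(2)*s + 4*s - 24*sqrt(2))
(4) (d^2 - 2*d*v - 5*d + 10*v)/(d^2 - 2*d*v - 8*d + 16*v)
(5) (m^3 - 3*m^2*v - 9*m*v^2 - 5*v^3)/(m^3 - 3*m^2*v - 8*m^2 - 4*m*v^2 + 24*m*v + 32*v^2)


(1) = (b^3 + 4*b^2 - 21*b)/(b^2 - 3*b + 2)
(2) = (4*r^2 - 25)/(4*r - 8)
(3) = (s + 4*sqrt(2))/(s + 4)
(4) = (d - 5)/(d - 8)
(5) = (-m^2 + 4*m*v + 5*v^2)/(-m^2 + 4*m*v + 8*m - 32*v)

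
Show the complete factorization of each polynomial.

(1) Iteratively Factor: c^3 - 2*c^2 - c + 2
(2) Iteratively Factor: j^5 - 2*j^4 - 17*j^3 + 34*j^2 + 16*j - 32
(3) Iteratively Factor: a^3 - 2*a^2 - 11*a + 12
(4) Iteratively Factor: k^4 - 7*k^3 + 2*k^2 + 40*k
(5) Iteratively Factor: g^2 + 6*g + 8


(1) = (c + 1)*(c^2 - 3*c + 2) = (c - 1)*(c + 1)*(c - 2)
(2) = (j - 1)*(j^4 - j^3 - 18*j^2 + 16*j + 32) = (j - 2)*(j - 1)*(j^3 + j^2 - 16*j - 16) = (j - 4)*(j - 2)*(j - 1)*(j^2 + 5*j + 4) = (j - 4)*(j - 2)*(j - 1)*(j + 4)*(j + 1)
(3) = (a + 3)*(a^2 - 5*a + 4) = (a - 4)*(a + 3)*(a - 1)
(4) = (k - 5)*(k^3 - 2*k^2 - 8*k) = (k - 5)*(k + 2)*(k^2 - 4*k) = (k - 5)*(k - 4)*(k + 2)*(k)
(5) = (g + 4)*(g + 2)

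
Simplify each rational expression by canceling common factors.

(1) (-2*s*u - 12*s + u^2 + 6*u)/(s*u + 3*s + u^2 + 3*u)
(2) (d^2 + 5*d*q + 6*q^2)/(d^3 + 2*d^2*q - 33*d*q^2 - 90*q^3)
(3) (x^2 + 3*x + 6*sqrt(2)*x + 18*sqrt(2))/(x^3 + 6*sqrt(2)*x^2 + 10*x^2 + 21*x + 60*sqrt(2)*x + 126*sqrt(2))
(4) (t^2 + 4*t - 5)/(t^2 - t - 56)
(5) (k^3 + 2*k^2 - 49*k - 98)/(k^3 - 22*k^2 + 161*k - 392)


(1) = (-2*s*u - 12*s + u^2 + 6*u)/(s*u + 3*s + u^2 + 3*u)
(2) = (-d - 2*q)/(-d^2 + d*q + 30*q^2)
(3) = 1/(x + 7)
(4) = (t^2 + 4*t - 5)/(t^2 - t - 56)
(5) = (k^2 + 9*k + 14)/(k^2 - 15*k + 56)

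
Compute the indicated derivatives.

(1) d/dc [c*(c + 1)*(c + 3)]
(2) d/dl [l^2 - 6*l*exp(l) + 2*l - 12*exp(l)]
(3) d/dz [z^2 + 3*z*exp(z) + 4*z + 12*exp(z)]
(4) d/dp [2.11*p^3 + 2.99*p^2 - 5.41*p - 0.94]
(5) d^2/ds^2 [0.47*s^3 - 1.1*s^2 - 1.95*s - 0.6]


(1) = 3*c^2 + 8*c + 3
(2) = -6*l*exp(l) + 2*l - 18*exp(l) + 2
(3) = 3*z*exp(z) + 2*z + 15*exp(z) + 4
(4) = 6.33*p^2 + 5.98*p - 5.41
(5) = 2.82*s - 2.2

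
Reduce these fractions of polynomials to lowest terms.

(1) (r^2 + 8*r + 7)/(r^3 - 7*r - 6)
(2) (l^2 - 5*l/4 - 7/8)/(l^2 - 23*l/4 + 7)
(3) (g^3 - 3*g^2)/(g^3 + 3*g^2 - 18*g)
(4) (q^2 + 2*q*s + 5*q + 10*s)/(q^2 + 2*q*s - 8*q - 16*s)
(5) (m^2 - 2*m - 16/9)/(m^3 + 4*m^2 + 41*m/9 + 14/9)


(1) = (r + 7)/(r^2 - r - 6)
(2) = (2*l + 1)/(2*l - 8)
(3) = g/(g + 6)
(4) = (q + 5)/(q - 8)
(5) = (3*m - 8)/(3*m^2 + 10*m + 7)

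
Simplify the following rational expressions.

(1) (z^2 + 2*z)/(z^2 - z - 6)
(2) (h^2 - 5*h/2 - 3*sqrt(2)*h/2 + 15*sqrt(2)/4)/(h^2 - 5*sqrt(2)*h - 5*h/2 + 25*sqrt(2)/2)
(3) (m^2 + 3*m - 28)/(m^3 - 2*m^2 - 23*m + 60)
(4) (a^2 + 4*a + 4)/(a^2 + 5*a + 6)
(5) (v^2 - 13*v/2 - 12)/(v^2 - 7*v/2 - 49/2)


(1) = z/(z - 3)
(2) = (8*h - 12*sqrt(2))/(8*h - 40*sqrt(2))
(3) = (m + 7)/(m^2 + 2*m - 15)
(4) = (a + 2)/(a + 3)
(5) = (2*v^2 - 13*v - 24)/(2*v^2 - 7*v - 49)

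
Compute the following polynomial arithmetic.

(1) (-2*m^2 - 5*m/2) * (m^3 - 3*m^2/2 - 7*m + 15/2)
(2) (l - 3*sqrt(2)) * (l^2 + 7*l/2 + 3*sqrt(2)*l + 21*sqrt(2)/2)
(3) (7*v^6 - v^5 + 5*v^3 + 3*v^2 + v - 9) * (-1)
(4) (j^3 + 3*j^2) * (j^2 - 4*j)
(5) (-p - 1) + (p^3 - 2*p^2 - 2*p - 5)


(1) = -2*m^5 + m^4/2 + 71*m^3/4 + 5*m^2/2 - 75*m/4
(2) = l^3 + 7*l^2/2 - 18*l - 63
(3) = -7*v^6 + v^5 - 5*v^3 - 3*v^2 - v + 9
(4) = j^5 - j^4 - 12*j^3
(5) = p^3 - 2*p^2 - 3*p - 6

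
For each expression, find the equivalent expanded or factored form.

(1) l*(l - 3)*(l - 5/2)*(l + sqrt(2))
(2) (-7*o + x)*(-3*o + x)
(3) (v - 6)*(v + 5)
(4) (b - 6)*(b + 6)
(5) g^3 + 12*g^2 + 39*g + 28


(1) = l^4 - 11*l^3/2 + sqrt(2)*l^3 - 11*sqrt(2)*l^2/2 + 15*l^2/2 + 15*sqrt(2)*l/2
(2) = 21*o^2 - 10*o*x + x^2
(3) = v^2 - v - 30
(4) = b^2 - 36
(5) = (g + 1)*(g + 4)*(g + 7)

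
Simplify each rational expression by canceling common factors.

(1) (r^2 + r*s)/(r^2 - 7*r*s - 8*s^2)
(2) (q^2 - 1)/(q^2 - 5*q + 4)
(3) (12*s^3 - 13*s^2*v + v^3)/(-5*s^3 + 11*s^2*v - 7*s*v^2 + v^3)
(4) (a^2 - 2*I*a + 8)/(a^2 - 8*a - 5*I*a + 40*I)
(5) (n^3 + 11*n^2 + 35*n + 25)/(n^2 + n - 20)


(1) = r/(r - 8*s)
(2) = (q + 1)/(q - 4)
(3) = (-12*s^2 + s*v + v^2)/(5*s^2 - 6*s*v + v^2)
(4) = (a^2 - 2*I*a + 8)/(a^2 + a*(-8 - 5*I) + 40*I)
(5) = (n^2 + 6*n + 5)/(n - 4)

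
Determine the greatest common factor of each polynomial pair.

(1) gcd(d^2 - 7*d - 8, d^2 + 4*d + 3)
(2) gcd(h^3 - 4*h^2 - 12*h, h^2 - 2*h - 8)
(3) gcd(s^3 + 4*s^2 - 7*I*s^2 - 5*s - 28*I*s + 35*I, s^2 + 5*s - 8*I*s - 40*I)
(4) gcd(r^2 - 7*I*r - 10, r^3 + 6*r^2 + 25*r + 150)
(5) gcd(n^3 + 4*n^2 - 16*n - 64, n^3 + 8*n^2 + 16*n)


(1) = gcd((d - 8)*(d + 1), (d + 1)*(d + 3)) = d + 1
(2) = h + 2
(3) = gcd((s - 1)*(s + 5)*(s - 7*I), (s + 5)*(s - 8*I)) = s + 5
(4) = gcd((r - 5*I)*(r - 2*I), (r + 6)*(r - 5*I)*(r + 5*I)) = r - 5*I
(5) = gcd((n - 4)*(n + 4)^2, n*(n + 4)^2) = n^2 + 8*n + 16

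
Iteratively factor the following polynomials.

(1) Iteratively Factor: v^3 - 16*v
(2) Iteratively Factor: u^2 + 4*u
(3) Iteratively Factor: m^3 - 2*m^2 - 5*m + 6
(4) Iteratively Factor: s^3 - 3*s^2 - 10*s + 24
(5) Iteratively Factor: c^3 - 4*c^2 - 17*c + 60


(1) = (v + 4)*(v^2 - 4*v) = (v - 4)*(v + 4)*(v)
(2) = (u + 4)*(u)
(3) = (m - 1)*(m^2 - m - 6) = (m - 1)*(m + 2)*(m - 3)
(4) = (s - 2)*(s^2 - s - 12) = (s - 4)*(s - 2)*(s + 3)
(5) = (c - 5)*(c^2 + c - 12) = (c - 5)*(c + 4)*(c - 3)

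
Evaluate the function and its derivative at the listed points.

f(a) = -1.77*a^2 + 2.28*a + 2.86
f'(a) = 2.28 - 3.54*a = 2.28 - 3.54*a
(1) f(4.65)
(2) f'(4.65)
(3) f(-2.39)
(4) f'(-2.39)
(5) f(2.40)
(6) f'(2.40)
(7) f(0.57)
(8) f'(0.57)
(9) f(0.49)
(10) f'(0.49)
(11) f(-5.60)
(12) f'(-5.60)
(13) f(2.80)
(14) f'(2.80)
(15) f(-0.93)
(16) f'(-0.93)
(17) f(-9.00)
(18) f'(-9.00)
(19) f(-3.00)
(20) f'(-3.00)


(1) = -24.81
(2) = -14.18
(3) = -12.70
(4) = 10.74
(5) = -1.86
(6) = -6.22
(7) = 3.58
(8) = 0.26
(9) = 3.55
(10) = 0.55
(11) = -65.42
(12) = 22.10
(13) = -4.63
(14) = -7.63
(15) = -0.79
(16) = 5.57
(17) = -161.03
(18) = 34.14
(19) = -19.91
(20) = 12.90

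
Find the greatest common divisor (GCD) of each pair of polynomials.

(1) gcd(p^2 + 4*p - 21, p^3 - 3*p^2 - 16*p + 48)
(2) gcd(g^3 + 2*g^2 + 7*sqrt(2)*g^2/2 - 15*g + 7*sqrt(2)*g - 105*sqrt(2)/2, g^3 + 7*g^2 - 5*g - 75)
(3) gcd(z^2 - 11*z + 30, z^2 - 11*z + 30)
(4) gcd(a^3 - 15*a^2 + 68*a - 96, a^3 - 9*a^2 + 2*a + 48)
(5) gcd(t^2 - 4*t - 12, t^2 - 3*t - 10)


(1) = p - 3
(2) = gcd((g - 3)*(g + 5)*(g + 7*sqrt(2)/2), (g - 3)*(g + 5)^2) = g^2 + 2*g - 15
(3) = gcd((z - 6)*(z - 5), (z - 6)*(z - 5)) = z^2 - 11*z + 30
(4) = gcd((a - 8)*(a - 4)*(a - 3), (a - 8)*(a - 3)*(a + 2)) = a^2 - 11*a + 24
(5) = gcd((t - 6)*(t + 2), (t - 5)*(t + 2)) = t + 2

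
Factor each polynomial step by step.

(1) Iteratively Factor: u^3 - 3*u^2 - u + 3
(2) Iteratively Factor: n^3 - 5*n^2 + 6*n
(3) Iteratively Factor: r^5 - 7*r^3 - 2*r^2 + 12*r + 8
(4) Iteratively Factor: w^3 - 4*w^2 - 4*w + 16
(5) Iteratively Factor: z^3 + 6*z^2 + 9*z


(1) = (u - 3)*(u^2 - 1) = (u - 3)*(u + 1)*(u - 1)
(2) = (n)*(n^2 - 5*n + 6) = n*(n - 3)*(n - 2)
(3) = (r - 2)*(r^4 + 2*r^3 - 3*r^2 - 8*r - 4) = (r - 2)*(r + 2)*(r^3 - 3*r - 2) = (r - 2)^2*(r + 2)*(r^2 + 2*r + 1) = (r - 2)^2*(r + 1)*(r + 2)*(r + 1)
(4) = (w - 4)*(w^2 - 4) = (w - 4)*(w + 2)*(w - 2)
(5) = (z + 3)*(z^2 + 3*z) = z*(z + 3)*(z + 3)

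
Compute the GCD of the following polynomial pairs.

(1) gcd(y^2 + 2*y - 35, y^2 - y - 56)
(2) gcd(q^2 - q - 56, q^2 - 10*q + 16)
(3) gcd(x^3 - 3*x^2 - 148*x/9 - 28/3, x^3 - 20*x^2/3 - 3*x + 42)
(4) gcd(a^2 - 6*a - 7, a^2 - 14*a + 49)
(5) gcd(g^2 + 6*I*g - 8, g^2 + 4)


(1) = gcd((y - 5)*(y + 7), (y - 8)*(y + 7)) = y + 7
(2) = q - 8
(3) = x^2 - 11*x/3 - 14
(4) = a - 7
(5) = gcd((g + 2*I)*(g + 4*I), (g - 2*I)*(g + 2*I)) = g + 2*I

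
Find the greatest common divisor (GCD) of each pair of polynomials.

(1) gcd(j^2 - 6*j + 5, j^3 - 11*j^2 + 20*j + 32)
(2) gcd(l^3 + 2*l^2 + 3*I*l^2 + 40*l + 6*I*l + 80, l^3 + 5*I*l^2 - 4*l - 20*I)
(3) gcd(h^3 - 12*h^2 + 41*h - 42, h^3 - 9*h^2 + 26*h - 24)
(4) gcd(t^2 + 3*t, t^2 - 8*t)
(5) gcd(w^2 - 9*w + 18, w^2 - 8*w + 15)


(1) = 1
(2) = gcd((l + 2)*(l - 5*I)*(l + 8*I), (l - 2)*(l + 2)*(l + 5*I)) = l + 2
(3) = gcd((h - 7)*(h - 3)*(h - 2), (h - 4)*(h - 3)*(h - 2)) = h^2 - 5*h + 6
(4) = t
(5) = gcd((w - 6)*(w - 3), (w - 5)*(w - 3)) = w - 3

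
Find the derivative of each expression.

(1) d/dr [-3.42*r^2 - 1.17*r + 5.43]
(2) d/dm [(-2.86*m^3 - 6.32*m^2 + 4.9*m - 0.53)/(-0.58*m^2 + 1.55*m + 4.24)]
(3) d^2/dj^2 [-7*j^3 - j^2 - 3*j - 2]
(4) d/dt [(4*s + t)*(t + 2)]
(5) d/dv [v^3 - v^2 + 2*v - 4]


(1) = -6.84*r - 1.17
(2) = (1.6588*m^4 - 8.866*m^3 - 43.3332*m^2 - 54.2084*m + 21.5975)/(0.3364*m^4 - 1.798*m^3 - 2.5159*m^2 + 13.144*m + 17.9776)
(3) = -42*j - 2
(4) = 4*s + 2*t + 2
(5) = 3*v^2 - 2*v + 2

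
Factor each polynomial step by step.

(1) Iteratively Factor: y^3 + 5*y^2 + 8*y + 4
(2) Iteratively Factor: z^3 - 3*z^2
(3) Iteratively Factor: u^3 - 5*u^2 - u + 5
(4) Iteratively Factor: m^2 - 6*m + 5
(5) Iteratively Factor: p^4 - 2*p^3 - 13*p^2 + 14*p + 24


(1) = (y + 2)*(y^2 + 3*y + 2) = (y + 1)*(y + 2)*(y + 2)
(2) = (z)*(z^2 - 3*z) = z*(z - 3)*(z)
(3) = (u - 1)*(u^2 - 4*u - 5) = (u - 5)*(u - 1)*(u + 1)
(4) = (m - 5)*(m - 1)
(5) = (p + 3)*(p^3 - 5*p^2 + 2*p + 8) = (p + 1)*(p + 3)*(p^2 - 6*p + 8) = (p - 2)*(p + 1)*(p + 3)*(p - 4)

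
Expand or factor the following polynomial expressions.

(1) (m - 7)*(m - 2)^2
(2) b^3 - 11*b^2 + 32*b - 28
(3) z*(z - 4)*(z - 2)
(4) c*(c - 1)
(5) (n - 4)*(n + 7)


(1) = m^3 - 11*m^2 + 32*m - 28
(2) = (b - 7)*(b - 2)^2
(3) = z^3 - 6*z^2 + 8*z
(4) = c^2 - c
(5) = n^2 + 3*n - 28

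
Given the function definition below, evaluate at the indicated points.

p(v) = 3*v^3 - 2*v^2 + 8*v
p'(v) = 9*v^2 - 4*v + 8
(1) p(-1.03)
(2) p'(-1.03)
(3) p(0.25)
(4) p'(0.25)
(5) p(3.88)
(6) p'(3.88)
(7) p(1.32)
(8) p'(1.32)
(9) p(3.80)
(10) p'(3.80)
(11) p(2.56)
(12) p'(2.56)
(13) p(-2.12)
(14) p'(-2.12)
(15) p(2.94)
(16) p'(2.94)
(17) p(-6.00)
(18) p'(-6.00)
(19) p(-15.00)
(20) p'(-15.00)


(1) = -13.64
(2) = 21.67
(3) = 1.92
(4) = 7.56
(5) = 176.16
(6) = 127.97
(7) = 13.98
(8) = 18.40
(9) = 166.14
(10) = 122.76
(11) = 57.70
(12) = 56.74
(13) = -54.53
(14) = 56.93
(15) = 82.47
(16) = 74.03
(17) = -768.00
(18) = 356.00
(19) = -10695.00
(20) = 2093.00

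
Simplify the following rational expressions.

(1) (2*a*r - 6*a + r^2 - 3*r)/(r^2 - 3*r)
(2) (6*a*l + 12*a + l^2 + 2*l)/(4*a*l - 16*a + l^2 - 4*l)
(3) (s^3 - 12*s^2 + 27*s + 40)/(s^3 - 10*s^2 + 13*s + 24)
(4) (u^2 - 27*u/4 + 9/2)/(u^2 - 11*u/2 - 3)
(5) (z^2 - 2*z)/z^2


(1) = (2*a + r)/r
(2) = (6*a*l + 12*a + l^2 + 2*l)/(4*a*l - 16*a + l^2 - 4*l)
(3) = (s - 5)/(s - 3)
(4) = (4*u - 3)/(4*u + 2)
(5) = (z - 2)/z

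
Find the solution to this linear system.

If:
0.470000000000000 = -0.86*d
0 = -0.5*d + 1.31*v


Then:
d = -0.55
v = -0.21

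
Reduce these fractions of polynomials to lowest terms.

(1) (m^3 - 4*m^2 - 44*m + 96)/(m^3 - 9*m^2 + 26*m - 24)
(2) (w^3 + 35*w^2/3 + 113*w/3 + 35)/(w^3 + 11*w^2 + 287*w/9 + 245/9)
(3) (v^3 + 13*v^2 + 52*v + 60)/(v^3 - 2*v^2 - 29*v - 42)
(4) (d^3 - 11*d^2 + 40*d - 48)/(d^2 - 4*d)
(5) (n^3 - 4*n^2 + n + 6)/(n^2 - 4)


(1) = (m^2 - 2*m - 48)/(m^2 - 7*m + 12)
(2) = (3*w + 9)/(3*w + 7)
(3) = (v^2 + 11*v + 30)/(v^2 - 4*v - 21)
(4) = (d^2 - 7*d + 12)/d
(5) = (n^2 - 2*n - 3)/(n + 2)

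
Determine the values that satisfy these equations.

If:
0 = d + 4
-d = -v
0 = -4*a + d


Then:
a = -1
d = -4
v = -4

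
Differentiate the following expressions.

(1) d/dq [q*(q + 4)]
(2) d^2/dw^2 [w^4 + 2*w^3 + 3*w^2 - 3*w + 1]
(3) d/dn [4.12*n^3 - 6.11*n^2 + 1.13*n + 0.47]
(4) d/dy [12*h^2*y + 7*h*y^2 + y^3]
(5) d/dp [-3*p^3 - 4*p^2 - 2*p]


(1) = 2*q + 4
(2) = 12*w^2 + 12*w + 6
(3) = 12.36*n^2 - 12.22*n + 1.13
(4) = 12*h^2 + 14*h*y + 3*y^2
(5) = -9*p^2 - 8*p - 2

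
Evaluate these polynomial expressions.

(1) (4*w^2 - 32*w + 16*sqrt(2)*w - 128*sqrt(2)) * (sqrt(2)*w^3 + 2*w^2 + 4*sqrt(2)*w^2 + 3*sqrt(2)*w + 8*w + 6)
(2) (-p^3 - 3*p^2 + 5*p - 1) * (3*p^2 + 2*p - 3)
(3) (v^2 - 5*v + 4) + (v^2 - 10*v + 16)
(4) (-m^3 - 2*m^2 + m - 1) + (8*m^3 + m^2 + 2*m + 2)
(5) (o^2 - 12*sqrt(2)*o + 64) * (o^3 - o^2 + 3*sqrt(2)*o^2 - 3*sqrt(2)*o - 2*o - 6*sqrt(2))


(1) = 4*sqrt(2)*w^5 - 16*sqrt(2)*w^4 + 40*w^4 - 160*w^3 - 84*sqrt(2)*w^3 - 1160*w^2 - 224*sqrt(2)*w^2 - 928*sqrt(2)*w - 960*w - 768*sqrt(2)
(2) = -3*p^5 - 11*p^4 + 12*p^3 + 16*p^2 - 17*p + 3
(3) = 2*v^2 - 15*v + 20
(4) = 7*m^3 - m^2 + 3*m + 1
(5) = o^5 - 9*sqrt(2)*o^4 - o^4 - 10*o^3 + 9*sqrt(2)*o^3 + 8*o^2 + 210*sqrt(2)*o^2 - 192*sqrt(2)*o + 16*o - 384*sqrt(2)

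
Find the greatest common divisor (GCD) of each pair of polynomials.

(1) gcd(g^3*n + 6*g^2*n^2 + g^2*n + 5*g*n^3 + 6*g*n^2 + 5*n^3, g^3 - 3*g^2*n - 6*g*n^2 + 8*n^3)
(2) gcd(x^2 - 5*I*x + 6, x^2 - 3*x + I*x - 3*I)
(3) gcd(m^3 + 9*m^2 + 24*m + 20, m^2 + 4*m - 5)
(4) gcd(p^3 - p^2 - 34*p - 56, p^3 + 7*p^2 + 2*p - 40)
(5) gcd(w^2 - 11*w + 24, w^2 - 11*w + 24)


(1) = 1
(2) = x + I
(3) = gcd((m + 2)^2*(m + 5), (m - 1)*(m + 5)) = m + 5
(4) = p + 4
(5) = w^2 - 11*w + 24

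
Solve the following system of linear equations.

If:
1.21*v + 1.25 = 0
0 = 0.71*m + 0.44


Then:
m = -0.62
v = -1.03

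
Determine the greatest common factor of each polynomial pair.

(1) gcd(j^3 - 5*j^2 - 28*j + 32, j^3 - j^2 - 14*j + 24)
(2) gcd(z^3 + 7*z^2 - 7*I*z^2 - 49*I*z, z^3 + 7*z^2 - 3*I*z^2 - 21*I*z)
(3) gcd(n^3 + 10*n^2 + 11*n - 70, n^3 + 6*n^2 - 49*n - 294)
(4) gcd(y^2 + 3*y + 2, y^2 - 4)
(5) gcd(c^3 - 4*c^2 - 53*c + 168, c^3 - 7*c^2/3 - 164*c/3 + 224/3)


(1) = gcd((j - 8)*(j - 1)*(j + 4), (j - 3)*(j - 2)*(j + 4)) = j + 4
(2) = gcd(z*(z + 7)*(z - 7*I), z*(z + 7)*(z - 3*I)) = z^2 + 7*z
(3) = n + 7
(4) = y + 2
(5) = c^2 - c - 56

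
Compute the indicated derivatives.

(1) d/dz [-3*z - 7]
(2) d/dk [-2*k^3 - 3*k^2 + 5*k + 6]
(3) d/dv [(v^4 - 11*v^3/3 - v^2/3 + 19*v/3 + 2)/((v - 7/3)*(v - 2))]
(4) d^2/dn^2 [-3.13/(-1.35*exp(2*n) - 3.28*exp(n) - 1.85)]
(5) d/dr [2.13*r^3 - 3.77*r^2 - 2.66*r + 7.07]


(1) = -3
(2) = -6*k^2 - 6*k + 5
(3) = 2*(9*v^3 - 39*v^2 + 35*v + 43)/(9*v^2 - 42*v + 49)
(4) = (3.13*(2.7*exp(n) + 3.28)*(5.4*exp(n) + 6.56)*exp(n) - (16.902*exp(n) + 10.2664)*(1.35*exp(2*n) + 3.28*exp(n) + 1.85))*exp(n)/(1.35*exp(2*n) + 3.28*exp(n) + 1.85)^3
(5) = 6.39*r^2 - 7.54*r - 2.66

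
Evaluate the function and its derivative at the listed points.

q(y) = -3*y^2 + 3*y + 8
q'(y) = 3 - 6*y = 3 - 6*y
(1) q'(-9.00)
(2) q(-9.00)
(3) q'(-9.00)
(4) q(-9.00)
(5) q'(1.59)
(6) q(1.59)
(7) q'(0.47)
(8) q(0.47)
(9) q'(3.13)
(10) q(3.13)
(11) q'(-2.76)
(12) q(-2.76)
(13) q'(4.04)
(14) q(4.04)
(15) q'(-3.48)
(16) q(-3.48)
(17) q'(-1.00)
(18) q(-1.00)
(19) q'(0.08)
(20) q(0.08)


(1) = 57.00
(2) = -262.00
(3) = 57.00
(4) = -262.00
(5) = -6.54
(6) = 5.19
(7) = 0.18
(8) = 8.75
(9) = -15.78
(10) = -12.00
(11) = 19.56
(12) = -23.13
(13) = -21.24
(14) = -28.84
(15) = 23.88
(16) = -38.77
(17) = 9.00
(18) = 2.00
(19) = 2.52
(20) = 8.22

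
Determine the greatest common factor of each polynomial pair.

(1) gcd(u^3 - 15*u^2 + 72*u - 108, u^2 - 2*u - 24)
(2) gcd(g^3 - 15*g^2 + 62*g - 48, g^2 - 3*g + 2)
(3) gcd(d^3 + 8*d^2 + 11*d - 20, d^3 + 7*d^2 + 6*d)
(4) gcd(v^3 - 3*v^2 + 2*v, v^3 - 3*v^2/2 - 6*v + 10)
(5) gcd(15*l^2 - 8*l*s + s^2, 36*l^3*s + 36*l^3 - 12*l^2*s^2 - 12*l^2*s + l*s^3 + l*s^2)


(1) = u - 6
(2) = g - 1
(3) = 1
(4) = v - 2
(5) = 1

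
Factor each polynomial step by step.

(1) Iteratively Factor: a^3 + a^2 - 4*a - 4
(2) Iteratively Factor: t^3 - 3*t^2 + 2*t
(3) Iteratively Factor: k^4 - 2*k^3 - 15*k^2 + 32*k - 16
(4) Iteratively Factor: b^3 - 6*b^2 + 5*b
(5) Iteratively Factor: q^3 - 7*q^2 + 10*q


(1) = (a + 1)*(a^2 - 4) = (a - 2)*(a + 1)*(a + 2)
(2) = (t)*(t^2 - 3*t + 2) = t*(t - 2)*(t - 1)
(3) = (k - 1)*(k^3 - k^2 - 16*k + 16) = (k - 4)*(k - 1)*(k^2 + 3*k - 4) = (k - 4)*(k - 1)*(k + 4)*(k - 1)
(4) = (b)*(b^2 - 6*b + 5) = b*(b - 5)*(b - 1)
(5) = (q - 5)*(q^2 - 2*q) = (q - 5)*(q - 2)*(q)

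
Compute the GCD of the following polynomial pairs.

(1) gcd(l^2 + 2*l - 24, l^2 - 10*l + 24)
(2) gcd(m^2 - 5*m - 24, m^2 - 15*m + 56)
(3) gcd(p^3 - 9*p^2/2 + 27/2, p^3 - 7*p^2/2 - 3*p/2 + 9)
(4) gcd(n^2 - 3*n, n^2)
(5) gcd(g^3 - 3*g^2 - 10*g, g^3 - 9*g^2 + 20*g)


(1) = gcd((l - 4)*(l + 6), (l - 6)*(l - 4)) = l - 4
(2) = gcd((m - 8)*(m + 3), (m - 8)*(m - 7)) = m - 8
(3) = gcd((p - 3)^2*(p + 3/2), (p - 3)*(p - 2)*(p + 3/2)) = p^2 - 3*p/2 - 9/2
(4) = n
(5) = g^2 - 5*g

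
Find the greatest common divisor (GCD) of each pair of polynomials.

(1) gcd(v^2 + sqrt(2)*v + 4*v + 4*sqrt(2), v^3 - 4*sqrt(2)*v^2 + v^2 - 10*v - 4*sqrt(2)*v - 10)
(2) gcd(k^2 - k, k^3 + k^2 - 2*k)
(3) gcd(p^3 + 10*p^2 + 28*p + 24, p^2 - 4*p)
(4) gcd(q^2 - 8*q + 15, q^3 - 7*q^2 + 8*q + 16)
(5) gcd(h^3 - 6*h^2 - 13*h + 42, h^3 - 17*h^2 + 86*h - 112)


(1) = v + sqrt(2)
(2) = gcd(k*(k - 1), k*(k - 1)*(k + 2)) = k^2 - k
(3) = gcd((p + 2)^2*(p + 6), p*(p - 4)) = 1
(4) = gcd((q - 5)*(q - 3), (q - 4)^2*(q + 1)) = 1
(5) = gcd((h - 7)*(h - 2)*(h + 3), (h - 8)*(h - 7)*(h - 2)) = h^2 - 9*h + 14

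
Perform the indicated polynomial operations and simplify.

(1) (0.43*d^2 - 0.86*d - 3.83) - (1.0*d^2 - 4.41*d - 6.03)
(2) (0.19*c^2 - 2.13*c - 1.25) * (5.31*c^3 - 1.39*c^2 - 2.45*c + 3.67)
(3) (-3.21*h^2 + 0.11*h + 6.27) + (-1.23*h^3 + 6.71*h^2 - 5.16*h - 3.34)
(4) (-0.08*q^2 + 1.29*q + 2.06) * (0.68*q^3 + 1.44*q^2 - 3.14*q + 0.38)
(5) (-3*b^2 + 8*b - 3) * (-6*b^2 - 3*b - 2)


(1) = -0.57*d^2 + 3.55*d + 2.2
(2) = 1.0089*c^5 - 11.5744*c^4 - 4.1423*c^3 + 7.6533*c^2 - 4.7546*c - 4.5875
(3) = -1.23*h^3 + 3.5*h^2 - 5.05*h + 2.93
(4) = -0.0544*q^5 + 0.762*q^4 + 3.5096*q^3 - 1.1146*q^2 - 5.9782*q + 0.7828
(5) = 18*b^4 - 39*b^3 - 7*b + 6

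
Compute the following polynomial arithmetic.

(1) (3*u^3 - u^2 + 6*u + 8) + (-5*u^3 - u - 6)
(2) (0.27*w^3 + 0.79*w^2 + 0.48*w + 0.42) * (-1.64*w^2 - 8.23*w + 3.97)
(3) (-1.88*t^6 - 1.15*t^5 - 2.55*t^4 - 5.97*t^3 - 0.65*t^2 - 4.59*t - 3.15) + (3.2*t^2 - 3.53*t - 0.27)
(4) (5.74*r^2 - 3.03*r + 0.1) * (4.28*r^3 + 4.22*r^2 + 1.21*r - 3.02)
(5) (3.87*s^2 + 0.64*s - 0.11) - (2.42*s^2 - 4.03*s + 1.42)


(1) = -2*u^3 - u^2 + 5*u + 2
(2) = -0.4428*w^5 - 3.5177*w^4 - 6.217*w^3 - 1.5029*w^2 - 1.551*w + 1.6674
(3) = -1.88*t^6 - 1.15*t^5 - 2.55*t^4 - 5.97*t^3 + 2.55*t^2 - 8.12*t - 3.42
(4) = 24.5672*r^5 + 11.2544*r^4 - 5.4132*r^3 - 20.5791*r^2 + 9.2716*r - 0.302
(5) = 1.45*s^2 + 4.67*s - 1.53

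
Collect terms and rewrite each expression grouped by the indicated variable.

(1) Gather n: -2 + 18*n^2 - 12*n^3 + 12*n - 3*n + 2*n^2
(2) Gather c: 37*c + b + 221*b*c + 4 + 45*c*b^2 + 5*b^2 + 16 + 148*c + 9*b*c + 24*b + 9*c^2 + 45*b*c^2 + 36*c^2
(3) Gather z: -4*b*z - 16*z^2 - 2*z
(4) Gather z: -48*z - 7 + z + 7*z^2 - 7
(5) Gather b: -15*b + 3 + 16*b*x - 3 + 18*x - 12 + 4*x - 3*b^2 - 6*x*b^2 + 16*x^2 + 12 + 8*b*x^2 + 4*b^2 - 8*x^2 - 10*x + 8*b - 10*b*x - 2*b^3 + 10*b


(1) = -12*n^3 + 20*n^2 + 9*n - 2
(2) = 5*b^2 + 25*b + c^2*(45*b + 45) + c*(45*b^2 + 230*b + 185) + 20
(3) = -16*z^2 + z*(-4*b - 2)
(4) = 7*z^2 - 47*z - 14
(5) = -2*b^3 + b^2*(1 - 6*x) + b*(8*x^2 + 6*x + 3) + 8*x^2 + 12*x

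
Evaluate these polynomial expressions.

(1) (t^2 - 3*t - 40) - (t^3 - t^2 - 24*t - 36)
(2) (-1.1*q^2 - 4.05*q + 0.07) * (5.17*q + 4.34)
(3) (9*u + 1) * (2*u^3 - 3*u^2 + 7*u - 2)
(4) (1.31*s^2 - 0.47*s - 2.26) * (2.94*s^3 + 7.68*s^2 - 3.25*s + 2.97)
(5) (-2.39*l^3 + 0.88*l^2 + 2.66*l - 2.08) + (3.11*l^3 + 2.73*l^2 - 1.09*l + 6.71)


(1) = -t^3 + 2*t^2 + 21*t - 4
(2) = -5.687*q^3 - 25.7125*q^2 - 17.2151*q + 0.3038
(3) = 18*u^4 - 25*u^3 + 60*u^2 - 11*u - 2
(4) = 3.8514*s^5 + 8.679*s^4 - 14.5115*s^3 - 11.9386*s^2 + 5.9491*s - 6.7122
(5) = 0.72*l^3 + 3.61*l^2 + 1.57*l + 4.63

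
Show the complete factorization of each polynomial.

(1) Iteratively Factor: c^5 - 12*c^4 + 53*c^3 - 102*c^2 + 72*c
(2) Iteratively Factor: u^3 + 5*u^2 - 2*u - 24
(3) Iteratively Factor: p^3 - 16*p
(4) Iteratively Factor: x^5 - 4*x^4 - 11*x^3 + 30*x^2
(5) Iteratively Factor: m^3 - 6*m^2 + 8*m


(1) = (c - 4)*(c^4 - 8*c^3 + 21*c^2 - 18*c) = c*(c - 4)*(c^3 - 8*c^2 + 21*c - 18) = c*(c - 4)*(c - 3)*(c^2 - 5*c + 6) = c*(c - 4)*(c - 3)^2*(c - 2)
(2) = (u - 2)*(u^2 + 7*u + 12) = (u - 2)*(u + 4)*(u + 3)
(3) = (p)*(p^2 - 16) = p*(p - 4)*(p + 4)
(4) = (x)*(x^4 - 4*x^3 - 11*x^2 + 30*x) = x^2*(x^3 - 4*x^2 - 11*x + 30) = x^2*(x + 3)*(x^2 - 7*x + 10) = x^2*(x - 5)*(x + 3)*(x - 2)
(5) = (m - 4)*(m^2 - 2*m) = m*(m - 4)*(m - 2)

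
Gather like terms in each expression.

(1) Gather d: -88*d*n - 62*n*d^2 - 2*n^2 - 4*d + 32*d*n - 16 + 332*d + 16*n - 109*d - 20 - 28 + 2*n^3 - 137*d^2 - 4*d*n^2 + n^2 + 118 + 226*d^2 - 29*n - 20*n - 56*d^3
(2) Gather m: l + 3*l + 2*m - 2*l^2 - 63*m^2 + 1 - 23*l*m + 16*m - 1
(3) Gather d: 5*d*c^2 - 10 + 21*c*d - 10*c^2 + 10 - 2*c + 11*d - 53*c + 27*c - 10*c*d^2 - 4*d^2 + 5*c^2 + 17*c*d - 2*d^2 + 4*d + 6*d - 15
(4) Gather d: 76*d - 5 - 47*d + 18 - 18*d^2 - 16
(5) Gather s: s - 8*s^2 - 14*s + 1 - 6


(1) = -56*d^3 + d^2*(89 - 62*n) + d*(-4*n^2 - 56*n + 219) + 2*n^3 - n^2 - 33*n + 54
(2) = -2*l^2 + 4*l - 63*m^2 + m*(18 - 23*l)
(3) = -5*c^2 - 28*c + d^2*(-10*c - 6) + d*(5*c^2 + 38*c + 21) - 15
(4) = -18*d^2 + 29*d - 3
(5) = -8*s^2 - 13*s - 5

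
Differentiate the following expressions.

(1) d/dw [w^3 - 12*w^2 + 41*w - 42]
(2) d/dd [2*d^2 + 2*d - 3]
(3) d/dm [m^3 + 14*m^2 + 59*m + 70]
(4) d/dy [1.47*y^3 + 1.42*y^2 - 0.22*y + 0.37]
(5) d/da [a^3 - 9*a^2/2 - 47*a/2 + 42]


(1) = 3*w^2 - 24*w + 41
(2) = 4*d + 2
(3) = 3*m^2 + 28*m + 59
(4) = 4.41*y^2 + 2.84*y - 0.22
(5) = 3*a^2 - 9*a - 47/2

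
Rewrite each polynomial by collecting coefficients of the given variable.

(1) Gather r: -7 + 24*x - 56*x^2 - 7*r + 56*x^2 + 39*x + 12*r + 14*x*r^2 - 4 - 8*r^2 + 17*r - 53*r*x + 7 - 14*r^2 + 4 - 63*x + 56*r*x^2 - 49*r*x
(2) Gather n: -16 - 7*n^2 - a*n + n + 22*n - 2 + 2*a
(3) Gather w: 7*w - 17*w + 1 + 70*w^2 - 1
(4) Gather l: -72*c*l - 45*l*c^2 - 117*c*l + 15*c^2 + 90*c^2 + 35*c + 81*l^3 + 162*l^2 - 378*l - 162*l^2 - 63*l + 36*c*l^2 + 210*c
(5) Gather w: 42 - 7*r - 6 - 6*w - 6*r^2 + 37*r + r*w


(1) = r^2*(14*x - 22) + r*(56*x^2 - 102*x + 22)
(2) = 2*a - 7*n^2 + n*(23 - a) - 18
(3) = 70*w^2 - 10*w
(4) = 105*c^2 + 36*c*l^2 + 245*c + 81*l^3 + l*(-45*c^2 - 189*c - 441)
(5) = -6*r^2 + 30*r + w*(r - 6) + 36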